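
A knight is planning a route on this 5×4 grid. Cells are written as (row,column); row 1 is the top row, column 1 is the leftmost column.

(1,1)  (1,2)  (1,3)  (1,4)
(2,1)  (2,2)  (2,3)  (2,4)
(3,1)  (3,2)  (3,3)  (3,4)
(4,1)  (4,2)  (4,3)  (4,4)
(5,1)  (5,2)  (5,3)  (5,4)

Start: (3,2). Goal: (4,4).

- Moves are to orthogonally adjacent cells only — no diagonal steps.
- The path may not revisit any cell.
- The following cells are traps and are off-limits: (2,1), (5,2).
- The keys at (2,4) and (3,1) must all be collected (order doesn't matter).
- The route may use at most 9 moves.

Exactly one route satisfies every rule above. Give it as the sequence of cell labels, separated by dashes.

The budget equals the shortest possible length, so every move has to be on a shortest route through the required cells.
Route from (3,2): left to (3,1), down to (4,1), 2× right (reaching (4,3)), 2× up (reaching (2,3)), right to (2,4), 2× down (reaching (4,4)) — 9 moves in all.
Check: all required cells visited; 9 ≤ 9 moves.

(3,2) - (3,1) - (4,1) - (4,2) - (4,3) - (3,3) - (2,3) - (2,4) - (3,4) - (4,4)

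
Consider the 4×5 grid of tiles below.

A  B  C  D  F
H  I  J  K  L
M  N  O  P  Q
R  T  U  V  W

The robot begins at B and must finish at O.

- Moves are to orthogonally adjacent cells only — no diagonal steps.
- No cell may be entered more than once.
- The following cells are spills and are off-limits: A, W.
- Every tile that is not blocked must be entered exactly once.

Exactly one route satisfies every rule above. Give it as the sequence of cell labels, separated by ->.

Need to visit all 18 open cells exactly once, starting at B and ending at O.
Cell F has only two open neighbours (L and D), so the path must pass straight through it: one of those is the cell it's entered from and the other is where it exits.
Route from B: right 1 to C, down 1 to J, right 1 to K, up 1 to D, right 1 to F, down 2 to Q, left 1 to P, down 1 to V, left 3 to R, up 2 to H, right 1 to I, down 1 to N, right 1 to O — 17 moves in all.
Check: all 18 open cells covered.

B -> C -> J -> K -> D -> F -> L -> Q -> P -> V -> U -> T -> R -> M -> H -> I -> N -> O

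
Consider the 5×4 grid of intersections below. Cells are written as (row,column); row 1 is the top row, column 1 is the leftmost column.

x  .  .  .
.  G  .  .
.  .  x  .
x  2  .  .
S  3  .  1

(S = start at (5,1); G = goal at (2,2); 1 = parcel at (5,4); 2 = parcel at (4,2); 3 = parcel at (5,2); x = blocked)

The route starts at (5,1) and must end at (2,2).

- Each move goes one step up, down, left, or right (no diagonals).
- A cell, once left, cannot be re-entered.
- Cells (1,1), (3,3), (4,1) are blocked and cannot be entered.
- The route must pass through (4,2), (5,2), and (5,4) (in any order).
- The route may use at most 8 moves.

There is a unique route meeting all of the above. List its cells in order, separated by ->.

Any route must reach (4,2), (5,2), and (5,4) and still end at (2,2) within 8 moves, so the order of the required stops is forced.
Route from (5,1): right 3 to (5,4), up 1 to (4,4), left 2 to (4,2), up 2 to (2,2) — 8 moves in all.
Check: all required cells visited; 8 ≤ 8 moves.

(5,1) -> (5,2) -> (5,3) -> (5,4) -> (4,4) -> (4,3) -> (4,2) -> (3,2) -> (2,2)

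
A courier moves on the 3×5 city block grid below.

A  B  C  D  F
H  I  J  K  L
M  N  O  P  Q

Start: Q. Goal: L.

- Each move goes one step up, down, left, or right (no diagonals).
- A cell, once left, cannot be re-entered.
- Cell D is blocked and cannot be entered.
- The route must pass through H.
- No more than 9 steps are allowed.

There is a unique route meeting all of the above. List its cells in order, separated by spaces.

The 9-move cap with required stops at H leaves no slack for detours.
Route from Q: left 4 to M, up 1 to H, right 4 to L — 9 moves in all.
Check: all required cells visited; 9 ≤ 9 moves.

Q P O N M H I J K L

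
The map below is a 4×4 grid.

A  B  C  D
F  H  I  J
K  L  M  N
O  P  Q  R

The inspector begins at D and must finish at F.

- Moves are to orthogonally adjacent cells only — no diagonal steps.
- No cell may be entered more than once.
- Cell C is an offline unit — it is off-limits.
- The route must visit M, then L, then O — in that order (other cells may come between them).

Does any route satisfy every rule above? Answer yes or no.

One route that works: D → J → N → M → L → P → O → K → F.

yes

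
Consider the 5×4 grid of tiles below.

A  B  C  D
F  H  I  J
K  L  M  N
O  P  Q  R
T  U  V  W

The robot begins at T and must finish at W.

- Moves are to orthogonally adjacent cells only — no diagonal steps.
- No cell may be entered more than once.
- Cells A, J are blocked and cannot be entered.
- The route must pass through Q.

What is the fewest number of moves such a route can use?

Any route passes through Q somewhere between T and W. Summing Manhattan distances along the two legs (T → Q → W) gives a lower bound of 3 + 2 = 5 moves.
A route of 5 moves achieves this: T → O → P → Q → V → W.
Since 5 matches the lower bound, it is optimal.

5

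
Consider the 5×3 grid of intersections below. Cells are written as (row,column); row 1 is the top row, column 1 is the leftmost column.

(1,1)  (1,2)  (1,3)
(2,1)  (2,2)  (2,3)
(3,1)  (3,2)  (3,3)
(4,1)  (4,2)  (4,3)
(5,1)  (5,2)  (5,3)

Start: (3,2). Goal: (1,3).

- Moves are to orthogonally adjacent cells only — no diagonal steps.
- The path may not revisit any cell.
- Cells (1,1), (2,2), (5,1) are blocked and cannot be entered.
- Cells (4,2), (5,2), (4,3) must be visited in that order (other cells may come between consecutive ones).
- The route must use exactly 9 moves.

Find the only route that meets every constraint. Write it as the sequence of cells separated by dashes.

(3,2) - (3,1) - (4,1) - (4,2) - (5,2) - (5,3) - (4,3) - (3,3) - (2,3) - (1,3)

The waypoints must appear in the order (4,2), (5,2), (4,3), with no cell reused.
Route from (3,2): left 1 to (3,1), down 1 to (4,1), right 1 to (4,2), down 1 to (5,2), right 1 to (5,3), up 4 to (1,3) — 9 moves in all.
Check: order respected ((4,2) at step 3, (5,2) at step 4, (4,3) at step 6); 9 moves as required.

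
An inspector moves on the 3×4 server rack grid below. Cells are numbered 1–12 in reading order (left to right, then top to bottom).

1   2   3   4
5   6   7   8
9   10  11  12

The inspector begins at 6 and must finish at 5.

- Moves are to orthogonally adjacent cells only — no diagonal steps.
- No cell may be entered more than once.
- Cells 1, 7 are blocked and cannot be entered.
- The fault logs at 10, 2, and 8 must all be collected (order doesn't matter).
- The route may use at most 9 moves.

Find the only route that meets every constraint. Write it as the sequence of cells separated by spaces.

6 2 3 4 8 12 11 10 9 5

The budget equals the shortest possible length, so every move has to be on a shortest route through the required cells.
Route from 6: up to 2, 2× right (reaching 4), 2× down (reaching 12), 3× left (reaching 9), up to 5 — 9 moves in all.
Check: all required cells visited; 9 ≤ 9 moves.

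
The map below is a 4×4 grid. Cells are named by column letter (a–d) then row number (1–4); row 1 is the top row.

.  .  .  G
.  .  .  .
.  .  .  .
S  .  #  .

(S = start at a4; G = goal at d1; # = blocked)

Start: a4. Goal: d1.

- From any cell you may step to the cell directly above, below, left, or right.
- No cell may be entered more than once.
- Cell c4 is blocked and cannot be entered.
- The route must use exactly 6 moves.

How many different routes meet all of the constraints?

16

Need simple routes of exactly 6 moves from a4 to d1 (Manhattan distance 6, so 0 moves are spent on a detour and 0 undoing it).
Branch systematically from the start, pruning whenever the remaining move budget drops below the Manhattan distance to d1 or differs from it in parity. Grouping the completions by first move — via a3: 10; via b4: 6 — and summing: 10 + 6 = 16.
That gives 16 routes.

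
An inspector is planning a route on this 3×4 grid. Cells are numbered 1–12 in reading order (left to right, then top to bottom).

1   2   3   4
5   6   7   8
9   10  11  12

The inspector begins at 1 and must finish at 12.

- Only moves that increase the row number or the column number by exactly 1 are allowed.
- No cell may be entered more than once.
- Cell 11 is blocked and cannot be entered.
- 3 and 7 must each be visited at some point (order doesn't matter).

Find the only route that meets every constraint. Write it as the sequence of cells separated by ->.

Moves only go right or down, so the column and row indices never decrease.
Route from 1: 2× right (reaching 3), down to 7, right to 8, down to 12 — 5 moves in all.
Check: all required cells visited.

1 -> 2 -> 3 -> 7 -> 8 -> 12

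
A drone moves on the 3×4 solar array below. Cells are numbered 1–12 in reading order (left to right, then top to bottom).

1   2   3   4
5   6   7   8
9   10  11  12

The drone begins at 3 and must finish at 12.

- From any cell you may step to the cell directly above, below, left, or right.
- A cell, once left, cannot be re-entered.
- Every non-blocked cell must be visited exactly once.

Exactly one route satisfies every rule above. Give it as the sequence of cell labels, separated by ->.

Need to visit all 12 open cells exactly once, starting at 3 and ending at 12.
Route from 3: right 1 to 4, down 1 to 8, left 2 to 6, up 1 to 2, left 1 to 1, down 2 to 9, right 3 to 12 — 11 moves in all.
Check: all 12 open cells covered.

3 -> 4 -> 8 -> 7 -> 6 -> 2 -> 1 -> 5 -> 9 -> 10 -> 11 -> 12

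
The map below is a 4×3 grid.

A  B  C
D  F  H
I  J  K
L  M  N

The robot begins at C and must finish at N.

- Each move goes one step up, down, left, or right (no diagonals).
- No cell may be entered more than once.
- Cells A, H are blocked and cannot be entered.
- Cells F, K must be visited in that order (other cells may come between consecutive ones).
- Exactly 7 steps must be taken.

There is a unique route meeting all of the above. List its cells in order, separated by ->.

C -> B -> F -> D -> I -> J -> K -> N

The waypoints must appear in the order F, K, with no cell reused.
Route from C: left 1 to B, down 1 to F, left 1 to D, down 1 to I, right 2 to K, down 1 to N — 7 moves in all.
Check: order respected (F at step 2, K at step 6); 7 moves as required.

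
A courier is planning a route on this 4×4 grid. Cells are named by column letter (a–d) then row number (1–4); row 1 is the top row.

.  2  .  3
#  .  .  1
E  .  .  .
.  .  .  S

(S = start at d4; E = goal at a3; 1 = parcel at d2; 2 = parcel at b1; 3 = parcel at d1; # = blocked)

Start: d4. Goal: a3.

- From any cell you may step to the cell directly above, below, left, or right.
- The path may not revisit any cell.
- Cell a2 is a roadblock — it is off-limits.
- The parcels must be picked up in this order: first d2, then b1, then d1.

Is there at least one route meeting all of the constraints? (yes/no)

Ignoring the required order, 13 revisit-free routes from d4 to a3 pass through all of d2, b1, and d1; the waypoint orders that occur are d2 → d1 → b1 (13) — never d2 → b1 → d1.

no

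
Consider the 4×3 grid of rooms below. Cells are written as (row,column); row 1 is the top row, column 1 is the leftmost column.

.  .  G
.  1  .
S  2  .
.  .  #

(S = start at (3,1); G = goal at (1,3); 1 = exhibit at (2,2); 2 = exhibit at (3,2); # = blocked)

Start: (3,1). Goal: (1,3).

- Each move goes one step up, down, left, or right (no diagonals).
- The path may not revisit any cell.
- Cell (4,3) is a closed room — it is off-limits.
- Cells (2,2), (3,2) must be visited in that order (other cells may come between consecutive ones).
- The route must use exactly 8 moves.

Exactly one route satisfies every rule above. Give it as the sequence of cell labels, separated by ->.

The waypoints must appear in the order (2,2), (3,2), with no cell reused.
Route from (3,1): 2× up (reaching (1,1)), right to (1,2), 2× down (reaching (3,2)), right to (3,3), 2× up (reaching (1,3)) — 8 moves in all.
Check: order respected (1 at step 4, 2 at step 5); 8 moves as required.

(3,1) -> (2,1) -> (1,1) -> (1,2) -> (2,2) -> (3,2) -> (3,3) -> (2,3) -> (1,3)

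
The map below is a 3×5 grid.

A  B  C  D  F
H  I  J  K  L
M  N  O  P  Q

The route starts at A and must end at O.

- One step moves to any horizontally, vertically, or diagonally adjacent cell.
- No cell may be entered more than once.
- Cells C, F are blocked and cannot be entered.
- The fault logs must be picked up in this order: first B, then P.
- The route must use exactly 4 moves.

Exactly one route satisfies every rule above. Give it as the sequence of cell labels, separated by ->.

A -> B -> J -> P -> O

The waypoints must appear in the order B, P, with no cell reused.
Route from A: right 1 to B, down-right 2 to P, left 1 to O — 4 moves in all.
Check: order respected (B at step 1, P at step 3); 4 moves as required.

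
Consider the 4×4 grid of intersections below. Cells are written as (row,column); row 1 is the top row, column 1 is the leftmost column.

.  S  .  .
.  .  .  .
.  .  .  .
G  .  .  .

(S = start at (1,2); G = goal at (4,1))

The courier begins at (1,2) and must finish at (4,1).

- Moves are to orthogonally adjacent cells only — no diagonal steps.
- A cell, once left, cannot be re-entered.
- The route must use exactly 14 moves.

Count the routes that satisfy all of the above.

Need simple routes of exactly 14 moves from (1,2) to (4,1) (Manhattan distance 4, so 5 moves are spent on a detour and 5 undoing it).
Branch systematically from the start, pruning whenever the remaining move budget drops below the Manhattan distance to (4,1) or differs from it in parity. Grouping the completions by first move — via (2,2): 1; via (1,1): 8; via (1,3): 4 — and summing: 1 + 8 + 4 = 13.
That gives 13 routes.

13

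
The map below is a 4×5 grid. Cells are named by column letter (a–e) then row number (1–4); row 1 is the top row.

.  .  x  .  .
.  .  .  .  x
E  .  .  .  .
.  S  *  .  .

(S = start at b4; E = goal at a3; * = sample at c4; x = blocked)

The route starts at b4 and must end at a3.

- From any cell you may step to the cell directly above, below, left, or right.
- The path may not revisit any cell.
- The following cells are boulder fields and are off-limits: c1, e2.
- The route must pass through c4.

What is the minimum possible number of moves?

Any route passes through c4 somewhere between b4 and a3. Summing Manhattan distances along the two legs (b4 → c4 → a3) gives a lower bound of 1 + 3 = 4 moves.
A route of 4 moves achieves this: b4 → c4 → c3 → b3 → a3.
Since 4 matches the lower bound, it is optimal.

4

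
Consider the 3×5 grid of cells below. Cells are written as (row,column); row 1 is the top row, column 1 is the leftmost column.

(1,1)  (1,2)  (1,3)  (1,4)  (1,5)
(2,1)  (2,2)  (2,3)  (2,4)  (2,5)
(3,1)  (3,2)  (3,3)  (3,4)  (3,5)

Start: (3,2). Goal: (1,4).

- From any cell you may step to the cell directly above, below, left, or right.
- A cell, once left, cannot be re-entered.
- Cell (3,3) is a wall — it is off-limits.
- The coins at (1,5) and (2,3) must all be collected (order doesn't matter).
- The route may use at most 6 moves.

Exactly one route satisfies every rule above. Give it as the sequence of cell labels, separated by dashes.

(3,2) - (2,2) - (2,3) - (2,4) - (2,5) - (1,5) - (1,4)

Any route must reach (1,5) and (2,3) and still end at (1,4) within 6 moves, so the order of the required stops is forced.
Route from (3,2): up 1 to (2,2), right 3 to (2,5), up 1 to (1,5), left 1 to (1,4) — 6 moves in all.
Check: all required cells visited; 6 ≤ 6 moves.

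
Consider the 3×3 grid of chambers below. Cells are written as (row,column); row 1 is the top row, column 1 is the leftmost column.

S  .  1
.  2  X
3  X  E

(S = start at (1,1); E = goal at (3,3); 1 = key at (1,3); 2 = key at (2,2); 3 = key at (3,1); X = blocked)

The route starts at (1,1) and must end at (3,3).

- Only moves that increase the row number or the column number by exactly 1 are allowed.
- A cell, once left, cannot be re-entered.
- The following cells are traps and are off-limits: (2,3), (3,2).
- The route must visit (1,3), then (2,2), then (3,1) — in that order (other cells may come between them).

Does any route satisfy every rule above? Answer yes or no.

no

(2,2) lies to the left of (1,3), so going from (1,3) to (2,2) would need a leftward move — but moves only go right/down, so (1,3) cannot be visited before (2,2).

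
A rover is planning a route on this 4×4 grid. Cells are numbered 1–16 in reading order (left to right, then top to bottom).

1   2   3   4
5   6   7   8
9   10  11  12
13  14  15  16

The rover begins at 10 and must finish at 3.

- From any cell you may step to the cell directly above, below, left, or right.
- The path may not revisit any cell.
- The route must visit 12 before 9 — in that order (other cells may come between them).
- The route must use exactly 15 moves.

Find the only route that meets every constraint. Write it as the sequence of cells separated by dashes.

The waypoints must appear in the order 12, 9, with no cell reused.
Route from 10: right 2 to 12, down 1 to 16, left 3 to 13, up 3 to 1, right 1 to 2, down 1 to 6, right 2 to 8, up 1 to 4, left 1 to 3 — 15 moves in all.
Check: order respected (12 at step 2, 9 at step 7); 15 moves as required.

10 - 11 - 12 - 16 - 15 - 14 - 13 - 9 - 5 - 1 - 2 - 6 - 7 - 8 - 4 - 3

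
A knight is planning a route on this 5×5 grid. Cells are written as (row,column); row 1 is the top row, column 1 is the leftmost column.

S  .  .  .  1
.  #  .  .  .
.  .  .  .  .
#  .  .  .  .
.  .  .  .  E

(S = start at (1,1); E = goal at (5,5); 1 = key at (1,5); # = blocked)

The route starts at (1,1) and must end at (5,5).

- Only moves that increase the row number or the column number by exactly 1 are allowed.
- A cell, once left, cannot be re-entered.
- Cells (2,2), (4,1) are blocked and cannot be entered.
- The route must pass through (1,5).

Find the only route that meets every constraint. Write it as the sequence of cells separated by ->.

Moves only go right or down, so the column and row indices never decrease.
Route from (1,1): 4× right (reaching (1,5)), 4× down (reaching (5,5)) — 8 moves in all.
Check: all required cells visited.

(1,1) -> (1,2) -> (1,3) -> (1,4) -> (1,5) -> (2,5) -> (3,5) -> (4,5) -> (5,5)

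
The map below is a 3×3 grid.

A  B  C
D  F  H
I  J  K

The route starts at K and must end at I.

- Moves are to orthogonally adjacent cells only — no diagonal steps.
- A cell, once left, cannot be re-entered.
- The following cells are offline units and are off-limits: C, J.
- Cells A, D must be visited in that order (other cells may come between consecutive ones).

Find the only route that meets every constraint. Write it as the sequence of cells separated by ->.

K -> H -> F -> B -> A -> D -> I

The waypoints must appear in the order A, D, with no cell reused.
Route from K: up to H, left to F, up to B, left to A, 2× down (reaching I) — 6 moves in all.
Check: order respected (A at step 4, D at step 5).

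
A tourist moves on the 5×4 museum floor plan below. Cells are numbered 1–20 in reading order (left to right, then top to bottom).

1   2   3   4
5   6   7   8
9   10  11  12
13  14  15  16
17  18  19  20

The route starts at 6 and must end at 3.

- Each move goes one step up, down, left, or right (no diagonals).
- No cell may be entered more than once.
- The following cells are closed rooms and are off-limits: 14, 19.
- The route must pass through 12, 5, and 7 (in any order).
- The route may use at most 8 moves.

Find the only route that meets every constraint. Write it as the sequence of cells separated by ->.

6 -> 5 -> 9 -> 10 -> 11 -> 12 -> 8 -> 7 -> 3

The budget equals the shortest possible length, so every move has to be on a shortest route through the required cells.
Route from 6: left to 5, down to 9, 3× right (reaching 12), up to 8, left to 7, up to 3 — 8 moves in all.
Check: all required cells visited; 8 ≤ 8 moves.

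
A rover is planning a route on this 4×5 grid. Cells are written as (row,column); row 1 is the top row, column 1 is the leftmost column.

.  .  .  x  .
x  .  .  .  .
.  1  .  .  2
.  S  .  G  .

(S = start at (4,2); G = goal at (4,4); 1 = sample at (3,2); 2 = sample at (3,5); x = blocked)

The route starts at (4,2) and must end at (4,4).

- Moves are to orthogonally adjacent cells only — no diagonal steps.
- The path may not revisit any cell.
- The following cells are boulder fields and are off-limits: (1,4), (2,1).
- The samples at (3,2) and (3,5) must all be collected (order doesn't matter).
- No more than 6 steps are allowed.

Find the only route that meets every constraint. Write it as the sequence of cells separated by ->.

Any route must reach (3,2) and (3,5) and still end at (4,4) within 6 moves, so the order of the required stops is forced.
Route from (4,2): up 1 to (3,2), right 3 to (3,5), down 1 to (4,5), left 1 to (4,4) — 6 moves in all.
Check: all required cells visited; 6 ≤ 6 moves.

(4,2) -> (3,2) -> (3,3) -> (3,4) -> (3,5) -> (4,5) -> (4,4)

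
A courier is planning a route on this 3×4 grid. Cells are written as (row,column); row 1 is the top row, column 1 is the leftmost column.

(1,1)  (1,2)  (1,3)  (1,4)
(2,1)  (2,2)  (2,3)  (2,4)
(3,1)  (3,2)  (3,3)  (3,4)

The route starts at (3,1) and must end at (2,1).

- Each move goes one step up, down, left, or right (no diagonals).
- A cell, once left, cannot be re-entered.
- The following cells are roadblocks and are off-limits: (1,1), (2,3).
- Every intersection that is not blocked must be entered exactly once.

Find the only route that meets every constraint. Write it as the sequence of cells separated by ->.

(3,1) -> (3,2) -> (3,3) -> (3,4) -> (2,4) -> (1,4) -> (1,3) -> (1,2) -> (2,2) -> (2,1)

Need to visit all 10 open cells exactly once, starting at (3,1) and ending at (2,1).
Cell (1,2) has only two open neighbours ((2,2) and (1,3)), so the path must pass straight through it: one of those is the cell it's entered from and the other is where it exits.
Route from (3,1): right 3 to (3,4), up 2 to (1,4), left 2 to (1,2), down 1 to (2,2), left 1 to (2,1) — 9 moves in all.
Check: all 10 open cells covered.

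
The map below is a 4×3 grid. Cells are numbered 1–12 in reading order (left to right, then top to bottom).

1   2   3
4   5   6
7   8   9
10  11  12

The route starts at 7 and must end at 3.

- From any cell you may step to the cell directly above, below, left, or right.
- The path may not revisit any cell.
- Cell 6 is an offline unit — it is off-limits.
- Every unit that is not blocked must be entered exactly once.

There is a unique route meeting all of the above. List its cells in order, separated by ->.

Need to visit all 11 open cells exactly once, starting at 7 and ending at 3.
Cell 1 has only two open neighbours (4 and 2), so the path must pass straight through it: one of those is the cell it's entered from and the other is where it exits.
Route from 7: down 1 to 10, right 2 to 12, up 1 to 9, left 1 to 8, up 1 to 5, left 1 to 4, up 1 to 1, right 2 to 3 — 10 moves in all.
Check: all 11 open cells covered.

7 -> 10 -> 11 -> 12 -> 9 -> 8 -> 5 -> 4 -> 1 -> 2 -> 3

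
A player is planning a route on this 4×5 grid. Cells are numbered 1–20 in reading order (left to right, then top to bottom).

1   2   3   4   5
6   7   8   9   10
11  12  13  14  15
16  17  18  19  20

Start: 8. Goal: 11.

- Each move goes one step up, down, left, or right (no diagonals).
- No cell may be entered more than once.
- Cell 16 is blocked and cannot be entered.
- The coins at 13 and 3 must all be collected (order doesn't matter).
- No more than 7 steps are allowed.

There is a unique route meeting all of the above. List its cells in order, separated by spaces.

8 3 4 9 14 13 12 11

The budget equals the shortest possible length, so every move has to be on a shortest route through the required cells.
Route from 8: up to 3, right to 4, 2× down (reaching 14), 3× left (reaching 11) — 7 moves in all.
Check: all required cells visited; 7 ≤ 7 moves.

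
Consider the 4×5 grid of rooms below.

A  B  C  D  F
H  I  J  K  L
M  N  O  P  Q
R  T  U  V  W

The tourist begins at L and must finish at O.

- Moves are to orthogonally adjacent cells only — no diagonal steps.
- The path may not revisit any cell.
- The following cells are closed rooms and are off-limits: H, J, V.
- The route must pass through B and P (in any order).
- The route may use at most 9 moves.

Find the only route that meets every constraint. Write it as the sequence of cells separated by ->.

L -> Q -> P -> K -> D -> C -> B -> I -> N -> O

Any route must reach B and P and still end at O within 9 moves, so the order of the required stops is forced.
Route from L: down to Q, left to P, 2× up (reaching D), 2× left (reaching B), 2× down (reaching N), right to O — 9 moves in all.
Check: all required cells visited; 9 ≤ 9 moves.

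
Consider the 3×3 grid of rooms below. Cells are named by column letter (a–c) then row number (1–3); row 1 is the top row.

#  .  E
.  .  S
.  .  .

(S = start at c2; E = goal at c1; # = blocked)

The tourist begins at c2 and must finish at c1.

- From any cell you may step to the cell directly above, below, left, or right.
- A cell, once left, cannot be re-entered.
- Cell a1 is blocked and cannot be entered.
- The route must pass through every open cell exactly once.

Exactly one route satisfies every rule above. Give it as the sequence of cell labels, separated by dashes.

Need to visit all 8 open cells exactly once, starting at c2 and ending at c1.
Cell a2 has only two open neighbours (a3 and b2), so the path must pass straight through it: one of those is the cell it's entered from and the other is where it exits.
Route from c2: down 1 to c3, left 2 to a3, up 1 to a2, right 1 to b2, up 1 to b1, right 1 to c1 — 7 moves in all.
Check: all 8 open cells covered.

c2 - c3 - b3 - a3 - a2 - b2 - b1 - c1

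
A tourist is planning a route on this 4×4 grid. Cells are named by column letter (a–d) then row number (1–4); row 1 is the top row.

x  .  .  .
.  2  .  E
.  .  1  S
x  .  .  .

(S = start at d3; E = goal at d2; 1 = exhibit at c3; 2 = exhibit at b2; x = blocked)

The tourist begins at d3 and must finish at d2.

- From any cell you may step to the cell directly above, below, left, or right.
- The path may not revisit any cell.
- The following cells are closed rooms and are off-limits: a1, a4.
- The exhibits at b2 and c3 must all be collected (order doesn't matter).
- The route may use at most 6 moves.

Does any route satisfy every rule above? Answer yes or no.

yes

One route that works: d3 → c3 → b3 → b2 → c2 → d2.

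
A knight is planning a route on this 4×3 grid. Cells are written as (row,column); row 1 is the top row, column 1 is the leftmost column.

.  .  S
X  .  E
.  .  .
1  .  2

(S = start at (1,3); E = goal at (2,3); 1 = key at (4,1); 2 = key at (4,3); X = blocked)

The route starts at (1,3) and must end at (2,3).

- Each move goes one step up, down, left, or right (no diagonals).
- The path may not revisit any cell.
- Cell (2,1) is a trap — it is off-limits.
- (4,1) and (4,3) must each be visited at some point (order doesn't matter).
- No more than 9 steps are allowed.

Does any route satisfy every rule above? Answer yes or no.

yes

One route that works: (1,3) → (1,2) → (2,2) → (3,2) → (3,1) → (4,1) → (4,2) → (4,3) → (3,3) → (2,3).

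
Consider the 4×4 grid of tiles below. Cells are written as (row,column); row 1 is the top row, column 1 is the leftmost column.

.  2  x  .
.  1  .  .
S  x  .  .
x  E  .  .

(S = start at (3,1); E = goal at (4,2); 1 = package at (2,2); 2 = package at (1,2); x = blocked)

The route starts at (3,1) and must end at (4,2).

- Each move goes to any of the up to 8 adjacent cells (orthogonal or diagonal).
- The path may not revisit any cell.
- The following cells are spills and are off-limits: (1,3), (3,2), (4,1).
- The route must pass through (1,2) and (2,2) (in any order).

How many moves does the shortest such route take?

Any route passes through (1,2) and (2,2) in some order between (3,1) and (4,2). Summing Chebyshev distances along each leg and taking the cheapest ordering ((3,1) → (2,2) → (1,2) → (4,2)) gives a lower bound of 1 + 1 + 3 = 5 moves.
A route of 5 moves achieves this: (3,1) → (2,1) → (1,2) → (2,2) → (3,3) → (4,2).
Since 5 matches the lower bound, it is optimal.

5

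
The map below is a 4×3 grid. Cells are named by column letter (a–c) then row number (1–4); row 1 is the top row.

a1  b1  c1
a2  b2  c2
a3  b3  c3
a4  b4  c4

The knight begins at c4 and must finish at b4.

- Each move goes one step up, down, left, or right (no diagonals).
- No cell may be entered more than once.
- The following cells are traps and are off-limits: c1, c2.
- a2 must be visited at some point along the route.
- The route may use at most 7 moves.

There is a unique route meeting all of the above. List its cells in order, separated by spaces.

c4 c3 b3 b2 a2 a3 a4 b4

The 7-move cap with required stops at a2 leaves no slack for detours.
Route from c4: up 1 to c3, left 1 to b3, up 1 to b2, left 1 to a2, down 2 to a4, right 1 to b4 — 7 moves in all.
Check: all required cells visited; 7 ≤ 7 moves.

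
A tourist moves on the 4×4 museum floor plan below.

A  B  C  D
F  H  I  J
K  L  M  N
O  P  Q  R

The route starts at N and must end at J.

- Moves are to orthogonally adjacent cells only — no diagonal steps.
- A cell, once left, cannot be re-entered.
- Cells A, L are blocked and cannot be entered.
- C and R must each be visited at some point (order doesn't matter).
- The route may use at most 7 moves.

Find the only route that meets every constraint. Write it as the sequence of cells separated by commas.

Any route must reach C and R and still end at J within 7 moves, so the order of the required stops is forced.
Route from N: down 1 to R, left 1 to Q, up 3 to C, right 1 to D, down 1 to J — 7 moves in all.
Check: all required cells visited; 7 ≤ 7 moves.

N, R, Q, M, I, C, D, J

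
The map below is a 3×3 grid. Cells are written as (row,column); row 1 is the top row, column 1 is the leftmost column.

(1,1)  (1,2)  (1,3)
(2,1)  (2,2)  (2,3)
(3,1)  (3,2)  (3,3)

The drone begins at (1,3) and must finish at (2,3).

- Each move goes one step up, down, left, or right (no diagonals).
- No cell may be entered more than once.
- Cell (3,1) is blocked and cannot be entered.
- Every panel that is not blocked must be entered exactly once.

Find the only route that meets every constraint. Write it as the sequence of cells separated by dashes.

Need to visit all 8 open cells exactly once, starting at (1,3) and ending at (2,3).
Cell (1,1) has only two open neighbours ((2,1) and (1,2)), so the path must pass straight through it: one of those is the cell it's entered from and the other is where it exits.
Route from (1,3): left 2 to (1,1), down 1 to (2,1), right 1 to (2,2), down 1 to (3,2), right 1 to (3,3), up 1 to (2,3) — 7 moves in all.
Check: all 8 open cells covered.

(1,3) - (1,2) - (1,1) - (2,1) - (2,2) - (3,2) - (3,3) - (2,3)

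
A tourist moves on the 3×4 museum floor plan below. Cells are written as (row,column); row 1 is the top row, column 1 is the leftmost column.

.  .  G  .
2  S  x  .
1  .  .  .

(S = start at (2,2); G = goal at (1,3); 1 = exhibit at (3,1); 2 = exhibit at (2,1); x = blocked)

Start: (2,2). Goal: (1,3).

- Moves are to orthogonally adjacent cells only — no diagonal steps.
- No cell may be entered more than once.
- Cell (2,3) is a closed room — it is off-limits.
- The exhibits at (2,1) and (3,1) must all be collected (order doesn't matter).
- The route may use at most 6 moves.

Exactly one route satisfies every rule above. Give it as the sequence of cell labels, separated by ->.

Any route must reach (2,1) and (3,1) and still end at (1,3) within 6 moves, so the order of the required stops is forced.
Route from (2,2): down to (3,2), left to (3,1), 2× up (reaching (1,1)), 2× right (reaching (1,3)) — 6 moves in all.
Check: all required cells visited; 6 ≤ 6 moves.

(2,2) -> (3,2) -> (3,1) -> (2,1) -> (1,1) -> (1,2) -> (1,3)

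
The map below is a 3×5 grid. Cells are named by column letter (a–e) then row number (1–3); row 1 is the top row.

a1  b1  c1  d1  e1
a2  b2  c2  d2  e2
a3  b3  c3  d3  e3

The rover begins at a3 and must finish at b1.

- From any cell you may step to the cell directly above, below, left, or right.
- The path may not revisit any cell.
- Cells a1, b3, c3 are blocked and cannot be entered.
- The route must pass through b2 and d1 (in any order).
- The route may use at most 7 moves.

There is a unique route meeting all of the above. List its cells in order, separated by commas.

a3, a2, b2, c2, d2, d1, c1, b1

Any route must reach b2 and d1 and still end at b1 within 7 moves, so the order of the required stops is forced.
Route from a3: up to a2, 3× right (reaching d2), up to d1, 2× left (reaching b1) — 7 moves in all.
Check: all required cells visited; 7 ≤ 7 moves.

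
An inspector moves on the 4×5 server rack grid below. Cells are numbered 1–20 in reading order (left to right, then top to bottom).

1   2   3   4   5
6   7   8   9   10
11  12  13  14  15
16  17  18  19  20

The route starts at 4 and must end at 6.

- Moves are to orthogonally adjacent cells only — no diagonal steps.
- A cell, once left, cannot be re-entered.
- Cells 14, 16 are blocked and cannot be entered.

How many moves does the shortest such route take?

The Manhattan distance from 4 to 6 is |1−2| + |4−1| = 4, so at least 4 moves are needed.
A route of 4 moves achieves this: 4 → 9 → 8 → 7 → 6.
Since 4 matches the lower bound, it is optimal.

4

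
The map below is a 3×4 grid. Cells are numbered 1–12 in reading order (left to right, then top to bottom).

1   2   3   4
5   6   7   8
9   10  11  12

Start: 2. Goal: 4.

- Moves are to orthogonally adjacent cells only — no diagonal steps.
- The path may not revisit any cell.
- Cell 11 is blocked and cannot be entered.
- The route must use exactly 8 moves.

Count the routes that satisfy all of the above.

2

Need simple routes of exactly 8 moves from 2 to 4 (Manhattan distance 2, so 3 moves are spent on a detour and 3 undoing it).
Enumerating: 2 1 5 9 10 6 7 3 4 | 2 1 5 9 10 6 7 8 4.
That gives 2 routes.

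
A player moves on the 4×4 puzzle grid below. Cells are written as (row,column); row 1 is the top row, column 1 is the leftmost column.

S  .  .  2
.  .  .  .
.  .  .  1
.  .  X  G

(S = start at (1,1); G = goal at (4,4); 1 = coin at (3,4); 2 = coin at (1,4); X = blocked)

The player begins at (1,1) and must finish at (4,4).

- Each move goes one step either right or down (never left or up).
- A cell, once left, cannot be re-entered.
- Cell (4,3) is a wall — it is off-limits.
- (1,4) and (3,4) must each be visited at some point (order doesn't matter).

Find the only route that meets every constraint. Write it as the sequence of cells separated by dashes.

(1,1) - (1,2) - (1,3) - (1,4) - (2,4) - (3,4) - (4,4)

Moves only go right or down, so the column and row indices never decrease.
Route from (1,1): right 3 to (1,4), down 3 to (4,4) — 6 moves in all.
Check: all required cells visited.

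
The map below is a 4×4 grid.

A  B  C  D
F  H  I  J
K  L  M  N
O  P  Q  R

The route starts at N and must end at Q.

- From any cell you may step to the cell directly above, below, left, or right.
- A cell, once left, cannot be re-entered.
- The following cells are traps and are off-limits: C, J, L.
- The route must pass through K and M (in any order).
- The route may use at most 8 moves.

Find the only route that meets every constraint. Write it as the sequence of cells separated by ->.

Any route must reach K and M and still end at Q within 8 moves, so the order of the required stops is forced.
Route from N: left to M, up to I, 2× left (reaching F), 2× down (reaching O), 2× right (reaching Q) — 8 moves in all.
Check: all required cells visited; 8 ≤ 8 moves.

N -> M -> I -> H -> F -> K -> O -> P -> Q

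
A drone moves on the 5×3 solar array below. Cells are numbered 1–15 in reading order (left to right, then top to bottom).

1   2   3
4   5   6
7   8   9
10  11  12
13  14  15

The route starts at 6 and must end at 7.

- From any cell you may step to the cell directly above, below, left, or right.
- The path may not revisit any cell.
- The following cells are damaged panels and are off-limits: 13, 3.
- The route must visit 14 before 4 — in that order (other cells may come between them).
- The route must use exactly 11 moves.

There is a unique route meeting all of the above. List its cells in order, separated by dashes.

The waypoints must appear in the order 14, 4, with no cell reused.
Route from 6: down 3 to 15, left 1 to 14, up 4 to 2, left 1 to 1, down 2 to 7 — 11 moves in all.
Check: order respected (14 at step 4, 4 at step 10); 11 moves as required.

6 - 9 - 12 - 15 - 14 - 11 - 8 - 5 - 2 - 1 - 4 - 7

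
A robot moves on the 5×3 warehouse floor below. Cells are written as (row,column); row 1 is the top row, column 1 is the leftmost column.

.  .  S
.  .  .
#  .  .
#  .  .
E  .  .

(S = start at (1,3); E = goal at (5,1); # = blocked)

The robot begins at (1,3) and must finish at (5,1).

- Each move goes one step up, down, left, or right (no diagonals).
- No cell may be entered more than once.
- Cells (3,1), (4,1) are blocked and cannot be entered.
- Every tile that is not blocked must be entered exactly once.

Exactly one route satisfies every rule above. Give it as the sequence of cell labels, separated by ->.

Need to visit all 13 open cells exactly once, starting at (1,3) and ending at (5,1).
Cell (1,1) has only two open neighbours ((2,1) and (1,2)), so the path must pass straight through it: one of those is the cell it's entered from and the other is where it exits.
Route from (1,3): left 2 to (1,1), down 1 to (2,1), right 2 to (2,3), down 1 to (3,3), left 1 to (3,2), down 1 to (4,2), right 1 to (4,3), down 1 to (5,3), left 2 to (5,1) — 12 moves in all.
Check: all 13 open cells covered.

(1,3) -> (1,2) -> (1,1) -> (2,1) -> (2,2) -> (2,3) -> (3,3) -> (3,2) -> (4,2) -> (4,3) -> (5,3) -> (5,2) -> (5,1)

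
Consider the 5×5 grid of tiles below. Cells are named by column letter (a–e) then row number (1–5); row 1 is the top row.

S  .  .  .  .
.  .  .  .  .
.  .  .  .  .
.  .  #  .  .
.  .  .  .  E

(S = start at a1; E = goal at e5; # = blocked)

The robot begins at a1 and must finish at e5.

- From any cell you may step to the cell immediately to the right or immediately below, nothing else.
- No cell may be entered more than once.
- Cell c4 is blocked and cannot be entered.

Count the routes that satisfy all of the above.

A right/down-only route from a1 to e5 makes exactly 4 down-moves and 4 right-moves in some order.
With no other constraints that would be C(8,4) = 70 routes.
Subtract routes through each blocked cell (inclusion–exclusion for overlaps): − through c4: 30 → 40.
That gives 40 routes.

40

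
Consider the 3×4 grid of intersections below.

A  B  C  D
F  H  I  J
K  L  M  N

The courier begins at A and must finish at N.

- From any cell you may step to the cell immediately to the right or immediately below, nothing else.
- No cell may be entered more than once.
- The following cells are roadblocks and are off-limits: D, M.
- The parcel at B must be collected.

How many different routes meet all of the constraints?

2

A right/down-only route from A to N makes exactly 2 down-moves and 3 right-moves in some order.
With no other constraints that would be C(5,2) = 10 routes.
Split at B and multiply the segment counts (each segment already excludes blocked cells): A→B: 1; B→N: 2; product = 2.
That gives 2 routes.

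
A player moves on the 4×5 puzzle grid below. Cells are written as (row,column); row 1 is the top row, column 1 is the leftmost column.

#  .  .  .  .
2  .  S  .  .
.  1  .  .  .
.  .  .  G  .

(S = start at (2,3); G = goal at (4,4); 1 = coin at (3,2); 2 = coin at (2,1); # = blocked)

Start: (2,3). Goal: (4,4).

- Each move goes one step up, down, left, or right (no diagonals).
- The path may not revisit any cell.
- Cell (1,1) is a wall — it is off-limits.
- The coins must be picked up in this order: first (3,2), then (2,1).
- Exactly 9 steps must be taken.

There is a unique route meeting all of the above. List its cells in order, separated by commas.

The waypoints must appear in the order (3,2), (2,1), with no cell reused.
Route from (2,3): down 1 to (3,3), left 1 to (3,2), up 1 to (2,2), left 1 to (2,1), down 2 to (4,1), right 3 to (4,4) — 9 moves in all.
Check: order respected (1 at step 2, 2 at step 4); 9 moves as required.

(2,3), (3,3), (3,2), (2,2), (2,1), (3,1), (4,1), (4,2), (4,3), (4,4)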